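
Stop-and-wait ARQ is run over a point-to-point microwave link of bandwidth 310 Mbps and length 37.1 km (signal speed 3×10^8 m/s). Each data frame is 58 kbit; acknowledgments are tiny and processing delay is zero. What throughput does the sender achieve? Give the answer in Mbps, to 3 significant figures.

134 Mbps

t_tx = L/R = 58000/310000000 = 0.000187097 s.
t_prop = 37100/300000000 = 0.000123667 s; RTT = 0.000247333 s.
Cycle = t_tx + RTT = 0.00043443 s.
Throughput = L / cycle = 58000 / 0.00043443 = 134 Mbps.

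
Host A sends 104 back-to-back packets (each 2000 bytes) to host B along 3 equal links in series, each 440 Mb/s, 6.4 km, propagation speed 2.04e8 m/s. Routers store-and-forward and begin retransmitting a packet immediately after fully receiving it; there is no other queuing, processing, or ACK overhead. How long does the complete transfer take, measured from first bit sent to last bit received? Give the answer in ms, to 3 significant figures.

Per-hop transmission t_tx = L/R = 16000/440000000 = 0.0363636 ms.
Per-hop propagation t_prop = 6400/204000000 = 0.0313725 ms.
Pipeline fill: first packet needs 3·t_tx to clear all hops; remaining 103 packets each add one t_tx.
Total = (3+104-1)·t_tx + 3·t_prop = 106·0.0363636 + 3·0.0313725 = 3.95 ms.

3.95 ms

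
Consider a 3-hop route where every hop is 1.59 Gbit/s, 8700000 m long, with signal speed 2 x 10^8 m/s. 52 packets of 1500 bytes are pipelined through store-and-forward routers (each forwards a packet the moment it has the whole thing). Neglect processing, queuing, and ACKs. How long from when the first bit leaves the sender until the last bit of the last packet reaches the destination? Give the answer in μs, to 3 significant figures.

131000 μs

Per-hop transmission t_tx = L/R = 12000/1590000000 = 7.54717 μs.
Per-hop propagation t_prop = 8700000/200000000 = 43500 μs.
Pipeline fill: first packet needs 3·t_tx to clear all hops; remaining 51 packets each add one t_tx.
Total = (3+52-1)·t_tx + 3·t_prop = 54·7.54717 + 3·43500 = 131000 μs.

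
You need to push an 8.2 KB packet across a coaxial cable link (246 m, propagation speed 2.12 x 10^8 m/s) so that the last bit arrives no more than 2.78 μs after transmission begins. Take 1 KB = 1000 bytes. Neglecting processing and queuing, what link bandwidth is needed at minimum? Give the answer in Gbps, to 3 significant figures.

L = 65600 bits.
Propagation delay = 246 / 212000000 = 1.16038 μs.
Transmission budget = 2.78 − 1.16038 = 1.61962 μs.
R ≥ L / t_tx = 65600 bits / 1.61962e-06 s = 40.5 Gbps.

40.5 Gbps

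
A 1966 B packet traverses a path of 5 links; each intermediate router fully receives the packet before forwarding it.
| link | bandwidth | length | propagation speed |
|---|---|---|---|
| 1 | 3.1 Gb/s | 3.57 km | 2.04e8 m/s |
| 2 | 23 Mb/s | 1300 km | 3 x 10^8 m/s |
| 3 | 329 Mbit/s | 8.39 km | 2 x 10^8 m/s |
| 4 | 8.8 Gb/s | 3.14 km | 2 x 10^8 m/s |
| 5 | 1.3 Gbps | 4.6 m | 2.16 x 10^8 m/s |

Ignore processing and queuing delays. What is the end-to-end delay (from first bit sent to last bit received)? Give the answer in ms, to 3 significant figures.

5.16 ms

L = 1966 × 8 = 15728 bits.
Transmission delays (L/R per hop): 0.00507355, 0.683826, 0.0478055, 0.00178727, 0.0120985 ms; sum = 0.750591 ms.
Propagation delays (d/s per hop): 0.0175, 4.33333, 0.04195, 0.0157, 2.12963e-05 ms; sum = 4.4085 ms.
End-to-end = 5.16 ms.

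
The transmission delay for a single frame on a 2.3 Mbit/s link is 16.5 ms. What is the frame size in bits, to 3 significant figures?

L = R × t_tx = 2300000 b/s × 0.0165 s = 37950 bits.

38000 bits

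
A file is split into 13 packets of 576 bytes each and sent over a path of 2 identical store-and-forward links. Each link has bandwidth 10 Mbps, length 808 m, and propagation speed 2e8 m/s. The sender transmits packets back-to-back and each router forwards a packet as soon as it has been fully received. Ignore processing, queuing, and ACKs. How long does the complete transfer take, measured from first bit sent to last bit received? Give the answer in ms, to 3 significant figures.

6.46 ms

Per-hop transmission t_tx = L/R = 4608/10000000 = 0.4608 ms.
Per-hop propagation t_prop = 808/200000000 = 0.00404 ms.
Pipeline fill: first packet needs 2·t_tx to clear all hops; remaining 12 packets each add one t_tx.
Total = (2+13-1)·t_tx + 2·t_prop = 14·0.4608 + 2·0.00404 = 6.46 ms.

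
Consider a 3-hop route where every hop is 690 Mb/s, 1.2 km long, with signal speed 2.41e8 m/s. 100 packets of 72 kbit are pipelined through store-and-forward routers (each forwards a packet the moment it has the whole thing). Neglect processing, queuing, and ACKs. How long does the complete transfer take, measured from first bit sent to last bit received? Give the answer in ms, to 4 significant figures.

Per-hop transmission t_tx = L/R = 72000/690000000 = 0.104348 ms.
Per-hop propagation t_prop = 1200/241000000 = 0.00497925 ms.
Pipeline fill: first packet needs 3·t_tx to clear all hops; remaining 99 packets each add one t_tx.
Total = (3+100-1)·t_tx + 3·t_prop = 102·0.104348 + 3·0.00497925 = 10.66 ms.

10.66 ms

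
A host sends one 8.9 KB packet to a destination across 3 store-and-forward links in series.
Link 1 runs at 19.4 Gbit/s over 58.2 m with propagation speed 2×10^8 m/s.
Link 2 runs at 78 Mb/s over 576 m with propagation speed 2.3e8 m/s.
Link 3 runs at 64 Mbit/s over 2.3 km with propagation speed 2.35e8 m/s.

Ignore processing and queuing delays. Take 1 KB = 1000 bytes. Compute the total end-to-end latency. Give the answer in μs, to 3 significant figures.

L = 71200 bits.
Transmission delays (L/R per hop): 3.6701, 912.821, 1112.5 μs; sum = 2028.99 μs.
Propagation delays (d/s per hop): 0.291, 2.50435, 9.78723 μs; sum = 12.5826 μs.
End-to-end = 2040 μs.

2040 μs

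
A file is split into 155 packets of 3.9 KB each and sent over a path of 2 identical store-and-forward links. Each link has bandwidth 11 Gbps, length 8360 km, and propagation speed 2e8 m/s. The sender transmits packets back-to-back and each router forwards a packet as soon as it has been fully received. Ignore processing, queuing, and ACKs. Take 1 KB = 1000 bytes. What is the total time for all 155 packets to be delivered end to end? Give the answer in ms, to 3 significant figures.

84.0 ms

Per-hop transmission t_tx = L/R = 31200/11000000000 = 0.00283636 ms.
Per-hop propagation t_prop = 8360000/200000000 = 41.8 ms.
Pipeline fill: first packet needs 2·t_tx to clear all hops; remaining 154 packets each add one t_tx.
Total = (2+155-1)·t_tx + 2·t_prop = 156·0.00283636 + 2·41.8 = 84.0 ms.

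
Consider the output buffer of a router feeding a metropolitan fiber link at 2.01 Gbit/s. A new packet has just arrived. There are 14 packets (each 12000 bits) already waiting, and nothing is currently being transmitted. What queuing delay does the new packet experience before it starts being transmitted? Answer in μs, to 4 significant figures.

Each queued packet: L/R = 12000/2.01e+09 = 5.97015 μs.
14 queued → 83.5821 μs.
Queuing delay = 83.58 μs.

83.58 μs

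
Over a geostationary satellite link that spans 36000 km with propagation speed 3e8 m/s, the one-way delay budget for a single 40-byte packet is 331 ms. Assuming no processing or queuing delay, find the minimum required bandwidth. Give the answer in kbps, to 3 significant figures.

L = 320 bits.
Propagation delay = 36000000 / 300000000 = 120 ms.
Transmission budget = 331 − 120 = 211 ms.
R ≥ L / t_tx = 320 bits / 0.211 s = 1.52 kbps.

1.52 kbps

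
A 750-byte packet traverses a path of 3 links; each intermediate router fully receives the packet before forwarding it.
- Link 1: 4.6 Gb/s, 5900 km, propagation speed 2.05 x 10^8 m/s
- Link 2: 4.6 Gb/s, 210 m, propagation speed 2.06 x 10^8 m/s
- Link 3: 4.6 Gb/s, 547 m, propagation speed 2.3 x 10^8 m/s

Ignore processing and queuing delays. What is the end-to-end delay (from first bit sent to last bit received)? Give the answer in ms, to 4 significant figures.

L = 750 × 8 = 6000 bits.
Transmission delay per hop = L/R = 6000/4600000000 = 0.00130435 ms; 3 hops → 0.00391304 ms.
Propagation delays (d/s per hop): 28.7805, 0.00101942, 0.00237826 ms; sum = 28.7839 ms.
End-to-end = 28.79 ms.

28.79 ms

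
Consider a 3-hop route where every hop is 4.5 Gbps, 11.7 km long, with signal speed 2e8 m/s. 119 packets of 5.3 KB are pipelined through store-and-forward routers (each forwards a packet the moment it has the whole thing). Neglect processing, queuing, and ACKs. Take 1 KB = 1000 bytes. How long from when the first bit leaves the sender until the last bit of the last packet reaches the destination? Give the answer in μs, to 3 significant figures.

Per-hop transmission t_tx = L/R = 42400/4500000000 = 9.42222 μs.
Per-hop propagation t_prop = 11700/200000000 = 58.5 μs.
Pipeline fill: first packet needs 3·t_tx to clear all hops; remaining 118 packets each add one t_tx.
Total = (3+119-1)·t_tx + 3·t_prop = 121·9.42222 + 3·58.5 = 1320 μs.

1320 μs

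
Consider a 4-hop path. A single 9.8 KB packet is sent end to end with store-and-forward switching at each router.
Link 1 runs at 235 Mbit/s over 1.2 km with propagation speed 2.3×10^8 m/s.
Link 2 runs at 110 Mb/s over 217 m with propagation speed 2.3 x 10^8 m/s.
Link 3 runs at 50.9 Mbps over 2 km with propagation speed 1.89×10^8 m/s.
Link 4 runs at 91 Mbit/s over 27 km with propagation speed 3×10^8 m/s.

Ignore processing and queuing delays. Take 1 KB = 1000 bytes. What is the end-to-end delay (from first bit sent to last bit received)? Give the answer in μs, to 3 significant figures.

3550 μs

L = 78400 bits.
Transmission delays (L/R per hop): 333.617, 712.727, 1540.28, 861.538 μs; sum = 3448.16 μs.
Propagation delays (d/s per hop): 5.21739, 0.943478, 10.582, 90 μs; sum = 106.743 μs.
End-to-end = 3550 μs.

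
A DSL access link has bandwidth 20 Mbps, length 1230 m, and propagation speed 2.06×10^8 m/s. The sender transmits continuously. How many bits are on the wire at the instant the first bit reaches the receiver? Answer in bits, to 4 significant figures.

119.4 bits

Propagation delay = 1230 / 206000000 = 5.97087e-06 s.
BDP = R × t_prop = 20000000 × 5.97087e-06 = 119.417 bits.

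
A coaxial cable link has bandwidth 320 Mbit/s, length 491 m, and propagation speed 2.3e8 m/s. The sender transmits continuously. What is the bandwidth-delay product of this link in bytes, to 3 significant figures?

Propagation delay = 491 / 2.3e+08 = 2.13478e-06 s.
BDP = R × t_prop = 320000000 × 2.13478e-06 = 683.13 bits.
In bytes: 683.13/8 = 85.4 bytes.

85.4 bytes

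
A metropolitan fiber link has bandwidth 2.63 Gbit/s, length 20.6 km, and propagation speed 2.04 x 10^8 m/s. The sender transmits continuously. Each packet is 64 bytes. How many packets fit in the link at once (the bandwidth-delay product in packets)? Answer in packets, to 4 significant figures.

Propagation delay = 20600 / 204000000 = 0.00010098 s.
BDP = R × t_prop = 2630000000 × 0.00010098 = 265578 bits.
In packets of 512 bits: 518.7 packets.

518.7 packets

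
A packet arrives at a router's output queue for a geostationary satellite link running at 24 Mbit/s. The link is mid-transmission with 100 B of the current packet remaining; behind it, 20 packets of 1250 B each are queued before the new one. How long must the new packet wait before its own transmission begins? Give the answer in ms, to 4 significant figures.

8.367 ms

Each queued packet: L/R = 10000/24000000 = 0.416667 ms.
20 queued → 8.33333 ms.
Plus remaining 800 bits of current packet: 0.0333333 ms.
Queuing delay = 8.367 ms.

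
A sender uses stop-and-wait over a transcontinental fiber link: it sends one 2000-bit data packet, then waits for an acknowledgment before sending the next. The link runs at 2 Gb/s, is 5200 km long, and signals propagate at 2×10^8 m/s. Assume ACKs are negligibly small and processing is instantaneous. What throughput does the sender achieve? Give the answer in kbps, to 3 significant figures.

38.5 kbps

t_tx = L/R = 2000/2000000000 = 1e-06 s.
t_prop = 5200000/200000000 = 0.026 s; RTT = 0.052 s.
Cycle = t_tx + RTT = 0.052001 s.
Throughput = L / cycle = 2000 / 0.052001 = 38.5 kbps.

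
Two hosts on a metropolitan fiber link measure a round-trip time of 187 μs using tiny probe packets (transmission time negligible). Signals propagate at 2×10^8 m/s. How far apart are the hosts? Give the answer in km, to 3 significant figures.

One-way propagation = RTT/2 = 93.5 μs.
d = s × t = 200000000 × 9.35e-05 = 18.7 km.

18.7 km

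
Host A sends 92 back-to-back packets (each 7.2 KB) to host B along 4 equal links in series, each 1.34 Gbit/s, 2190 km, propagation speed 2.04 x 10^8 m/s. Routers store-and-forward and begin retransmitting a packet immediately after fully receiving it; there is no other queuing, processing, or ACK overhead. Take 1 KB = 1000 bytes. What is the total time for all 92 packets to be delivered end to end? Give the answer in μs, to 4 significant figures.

47020 μs

Per-hop transmission t_tx = L/R = 57600/1340000000 = 42.9851 μs.
Per-hop propagation t_prop = 2190000/204000000 = 10735.3 μs.
Pipeline fill: first packet needs 4·t_tx to clear all hops; remaining 91 packets each add one t_tx.
Total = (4+92-1)·t_tx + 4·t_prop = 95·42.9851 + 4·10735.3 = 47020 μs.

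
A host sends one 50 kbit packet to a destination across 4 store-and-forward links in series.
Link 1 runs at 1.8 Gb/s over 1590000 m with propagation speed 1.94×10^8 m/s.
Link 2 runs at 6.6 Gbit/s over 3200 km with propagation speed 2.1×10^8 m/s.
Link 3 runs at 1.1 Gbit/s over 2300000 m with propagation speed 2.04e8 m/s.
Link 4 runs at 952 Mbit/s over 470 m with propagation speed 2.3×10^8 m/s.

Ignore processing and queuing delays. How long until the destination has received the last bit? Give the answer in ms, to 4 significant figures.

L = 50000 bits.
Transmission delays (L/R per hop): 0.0277778, 0.00757576, 0.0454545, 0.052521 ms; sum = 0.133329 ms.
Propagation delays (d/s per hop): 8.19588, 15.2381, 11.2745, 0.00204348 ms; sum = 34.7105 ms.
End-to-end = 34.84 ms.

34.84 ms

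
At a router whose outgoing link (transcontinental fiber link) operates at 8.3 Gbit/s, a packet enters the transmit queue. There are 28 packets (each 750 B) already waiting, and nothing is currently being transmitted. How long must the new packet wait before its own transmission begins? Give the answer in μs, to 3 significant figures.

Each queued packet: L/R = 6000/8.3e+09 = 0.722892 μs.
28 queued → 20.241 μs.
Queuing delay = 20.2 μs.

20.2 μs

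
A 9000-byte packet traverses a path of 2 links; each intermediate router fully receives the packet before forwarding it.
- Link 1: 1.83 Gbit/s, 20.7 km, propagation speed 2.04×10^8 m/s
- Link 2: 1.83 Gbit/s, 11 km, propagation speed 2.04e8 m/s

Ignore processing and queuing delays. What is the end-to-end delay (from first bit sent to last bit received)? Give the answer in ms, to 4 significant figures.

L = 9000 × 8 = 72000 bits.
Transmission delay per hop = L/R = 72000/1830000000 = 0.0393443 ms; 2 hops → 0.0786885 ms.
Propagation delays (d/s per hop): 0.101471, 0.0539216 ms; sum = 0.155392 ms.
End-to-end = 0.2341 ms.

0.2341 ms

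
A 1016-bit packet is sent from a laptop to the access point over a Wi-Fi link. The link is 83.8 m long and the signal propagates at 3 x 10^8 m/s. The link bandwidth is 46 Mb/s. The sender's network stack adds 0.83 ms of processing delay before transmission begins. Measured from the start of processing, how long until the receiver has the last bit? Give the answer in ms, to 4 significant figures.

0.8524 ms

Transmission delay = L/R = 1016 / 46000000 = 0.022087 ms.
Propagation delay = d/s = 83.8 m / 300000000 m/s = 0.000279333 ms.
Plus processing delay 0.83 ms = 0.83 ms.
Total = 0.8524 ms.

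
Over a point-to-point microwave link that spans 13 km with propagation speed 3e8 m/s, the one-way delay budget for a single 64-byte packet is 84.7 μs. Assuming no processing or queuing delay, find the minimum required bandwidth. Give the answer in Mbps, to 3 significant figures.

12.4 Mbps

L = 512 bits.
Propagation delay = 13000 / 300000000 = 43.3333 μs.
Transmission budget = 84.7 − 43.3333 = 41.3667 μs.
R ≥ L / t_tx = 512 bits / 4.13667e-05 s = 12.4 Mbps.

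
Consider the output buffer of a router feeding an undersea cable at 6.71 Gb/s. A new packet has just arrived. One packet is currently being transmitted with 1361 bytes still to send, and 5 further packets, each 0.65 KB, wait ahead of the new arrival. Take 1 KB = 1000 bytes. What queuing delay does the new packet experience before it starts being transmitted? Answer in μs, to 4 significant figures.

Each queued packet: L/R = 5200/6710000000 = 0.774963 μs.
5 queued → 3.87481 μs.
Plus remaining 10888 bits of current packet: 1.62265 μs.
Queuing delay = 5.497 μs.

5.497 μs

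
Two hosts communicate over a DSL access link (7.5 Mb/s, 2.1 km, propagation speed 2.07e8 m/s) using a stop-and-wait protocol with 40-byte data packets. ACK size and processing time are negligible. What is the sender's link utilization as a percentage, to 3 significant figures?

67.8 %

t_tx = L/R = 320/7500000 = 4.26667e-05 s.
t_prop = 2100/2.07e+08 = 1.01449e-05 s; RTT = 2.02899e-05 s.
Cycle = t_tx + RTT = 6.29565e-05 s.
Utilization = t_tx / cycle = 4.26667e-05/6.29565e-05 = 67.8 %.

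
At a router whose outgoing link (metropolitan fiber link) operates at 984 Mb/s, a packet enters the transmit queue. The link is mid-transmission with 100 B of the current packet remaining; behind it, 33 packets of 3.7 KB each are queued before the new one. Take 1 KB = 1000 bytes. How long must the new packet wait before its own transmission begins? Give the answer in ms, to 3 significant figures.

0.993 ms

Each queued packet: L/R = 29600/984000000 = 0.0300813 ms.
33 queued → 0.992683 ms.
Plus remaining 800 bits of current packet: 0.000813008 ms.
Queuing delay = 0.993 ms.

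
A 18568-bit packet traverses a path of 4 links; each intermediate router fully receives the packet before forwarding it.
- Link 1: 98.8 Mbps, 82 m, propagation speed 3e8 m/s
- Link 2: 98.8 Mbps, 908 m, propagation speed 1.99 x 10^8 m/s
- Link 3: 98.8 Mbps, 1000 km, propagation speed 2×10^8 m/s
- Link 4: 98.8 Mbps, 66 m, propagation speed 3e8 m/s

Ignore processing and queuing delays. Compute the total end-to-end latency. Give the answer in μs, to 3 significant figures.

5760 μs

Transmission delay per hop = L/R = 18568/98800000 = 187.935 μs; 4 hops → 751.741 μs.
Propagation delays (d/s per hop): 0.273333, 4.56281, 5000, 0.22 μs; sum = 5005.06 μs.
End-to-end = 5760 μs.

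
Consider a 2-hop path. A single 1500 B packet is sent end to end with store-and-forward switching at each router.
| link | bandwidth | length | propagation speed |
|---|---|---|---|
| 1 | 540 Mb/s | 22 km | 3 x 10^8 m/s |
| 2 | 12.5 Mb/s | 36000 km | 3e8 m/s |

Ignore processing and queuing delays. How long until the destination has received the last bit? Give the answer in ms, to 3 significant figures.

121 ms

L = 1500 × 8 = 12000 bits.
Transmission delays (L/R per hop): 0.0222222, 0.96 ms; sum = 0.982222 ms.
Propagation delays (d/s per hop): 0.0733333, 120 ms; sum = 120.073 ms.
End-to-end = 121 ms.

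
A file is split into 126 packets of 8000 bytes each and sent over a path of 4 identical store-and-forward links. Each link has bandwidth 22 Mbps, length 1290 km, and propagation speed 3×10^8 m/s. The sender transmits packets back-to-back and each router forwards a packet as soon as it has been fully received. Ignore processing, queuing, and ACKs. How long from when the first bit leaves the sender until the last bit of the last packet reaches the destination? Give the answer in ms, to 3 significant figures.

Per-hop transmission t_tx = L/R = 64000/22000000 = 2.90909 ms.
Per-hop propagation t_prop = 1290000/300000000 = 4.3 ms.
Pipeline fill: first packet needs 4·t_tx to clear all hops; remaining 125 packets each add one t_tx.
Total = (4+126-1)·t_tx + 4·t_prop = 129·2.90909 + 4·4.3 = 392 ms.

392 ms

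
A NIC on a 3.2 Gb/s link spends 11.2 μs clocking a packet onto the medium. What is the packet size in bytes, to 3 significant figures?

L = R × t_tx = 3200000000 b/s × 1.12e-05 s = 35840 bits.
In bytes: 35840 / 8 = 4480 bytes.

4480 bytes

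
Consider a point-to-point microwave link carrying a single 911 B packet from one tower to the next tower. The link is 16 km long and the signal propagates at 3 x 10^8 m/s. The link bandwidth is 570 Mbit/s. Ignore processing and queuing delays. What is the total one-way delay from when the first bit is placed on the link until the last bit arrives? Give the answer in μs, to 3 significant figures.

L = 911 × 8 = 7288 bits.
Transmission delay = L/R = 7288 / 570000000 = 12.786 μs.
Propagation delay = d/s = 16000 m / 300000000 m/s = 53.3333 μs.
Total = 66.1 μs.

66.1 μs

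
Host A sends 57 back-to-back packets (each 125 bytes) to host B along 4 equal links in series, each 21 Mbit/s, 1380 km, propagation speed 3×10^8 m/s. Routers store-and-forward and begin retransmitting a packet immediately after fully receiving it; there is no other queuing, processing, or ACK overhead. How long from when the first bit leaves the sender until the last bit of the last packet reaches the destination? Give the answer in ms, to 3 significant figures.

Per-hop transmission t_tx = L/R = 1000/21000000 = 0.047619 ms.
Per-hop propagation t_prop = 1380000/300000000 = 4.6 ms.
Pipeline fill: first packet needs 4·t_tx to clear all hops; remaining 56 packets each add one t_tx.
Total = (4+57-1)·t_tx + 4·t_prop = 60·0.047619 + 4·4.6 = 21.3 ms.

21.3 ms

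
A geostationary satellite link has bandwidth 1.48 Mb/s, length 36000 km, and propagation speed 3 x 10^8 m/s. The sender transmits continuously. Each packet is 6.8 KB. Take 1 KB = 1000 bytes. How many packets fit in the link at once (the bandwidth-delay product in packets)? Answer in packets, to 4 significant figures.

3.265 packets

Propagation delay = 36000000 / 300000000 = 0.12 s.
BDP = R × t_prop = 1480000 × 0.12 = 177600 bits.
In packets of 54400 bits: 3.265 packets.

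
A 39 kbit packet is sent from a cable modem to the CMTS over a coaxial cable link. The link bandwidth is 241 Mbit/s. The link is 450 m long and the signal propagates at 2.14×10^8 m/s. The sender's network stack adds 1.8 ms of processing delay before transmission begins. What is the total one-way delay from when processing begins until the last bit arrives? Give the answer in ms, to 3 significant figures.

L = 39000 bits.
Transmission delay = L/R = 39000 / 241000000 = 0.161826 ms.
Propagation delay = d/s = 450 m / 214000000 m/s = 0.0021028 ms.
Plus processing delay 1.8 ms = 1.8 ms.
Total = 1.96 ms.

1.96 ms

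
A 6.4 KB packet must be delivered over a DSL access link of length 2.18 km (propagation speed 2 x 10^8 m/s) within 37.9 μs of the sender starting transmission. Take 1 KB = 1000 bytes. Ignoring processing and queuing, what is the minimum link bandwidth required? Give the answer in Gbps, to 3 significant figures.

L = 51200 bits.
Propagation delay = 2180 / 200000000 = 10.9 μs.
Transmission budget = 37.9 − 10.9 = 27 μs.
R ≥ L / t_tx = 51200 bits / 2.7e-05 s = 1.90 Gbps.

1.90 Gbps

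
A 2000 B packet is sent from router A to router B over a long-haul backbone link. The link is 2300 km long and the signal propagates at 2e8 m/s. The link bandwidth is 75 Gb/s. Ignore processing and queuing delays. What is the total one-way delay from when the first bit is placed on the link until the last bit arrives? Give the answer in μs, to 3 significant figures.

11500 μs

L = 2000 × 8 = 16000 bits.
Transmission delay = L/R = 16000 / 75000000000 = 0.213333 μs.
Propagation delay = d/s = 2300000 m / 200000000 m/s = 11500 μs.
Total = 11500 μs.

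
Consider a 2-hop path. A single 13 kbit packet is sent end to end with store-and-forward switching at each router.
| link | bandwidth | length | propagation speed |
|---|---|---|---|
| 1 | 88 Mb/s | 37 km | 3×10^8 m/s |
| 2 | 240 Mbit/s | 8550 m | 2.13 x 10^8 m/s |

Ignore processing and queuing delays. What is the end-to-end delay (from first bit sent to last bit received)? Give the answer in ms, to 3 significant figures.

0.365 ms

L = 13000 bits.
Transmission delays (L/R per hop): 0.147727, 0.0541667 ms; sum = 0.201894 ms.
Propagation delays (d/s per hop): 0.123333, 0.0401408 ms; sum = 0.163474 ms.
End-to-end = 0.365 ms.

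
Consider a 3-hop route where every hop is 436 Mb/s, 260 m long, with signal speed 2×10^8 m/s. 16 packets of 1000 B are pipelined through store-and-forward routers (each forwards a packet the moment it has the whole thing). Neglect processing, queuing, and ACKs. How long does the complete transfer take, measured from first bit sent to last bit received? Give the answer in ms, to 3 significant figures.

Per-hop transmission t_tx = L/R = 8000/436000000 = 0.0183486 ms.
Per-hop propagation t_prop = 260/200000000 = 0.0013 ms.
Pipeline fill: first packet needs 3·t_tx to clear all hops; remaining 15 packets each add one t_tx.
Total = (3+16-1)·t_tx + 3·t_prop = 18·0.0183486 + 3·0.0013 = 0.334 ms.

0.334 ms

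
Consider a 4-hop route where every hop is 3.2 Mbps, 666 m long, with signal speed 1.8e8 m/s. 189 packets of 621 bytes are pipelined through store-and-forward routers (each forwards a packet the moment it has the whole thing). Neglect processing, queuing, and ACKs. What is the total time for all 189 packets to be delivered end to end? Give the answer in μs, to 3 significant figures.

Per-hop transmission t_tx = L/R = 4968/3200000 = 1552.5 μs.
Per-hop propagation t_prop = 666/180000000 = 3.7 μs.
Pipeline fill: first packet needs 4·t_tx to clear all hops; remaining 188 packets each add one t_tx.
Total = (4+189-1)·t_tx + 4·t_prop = 192·1552.5 + 4·3.7 = 298000 μs.

298000 μs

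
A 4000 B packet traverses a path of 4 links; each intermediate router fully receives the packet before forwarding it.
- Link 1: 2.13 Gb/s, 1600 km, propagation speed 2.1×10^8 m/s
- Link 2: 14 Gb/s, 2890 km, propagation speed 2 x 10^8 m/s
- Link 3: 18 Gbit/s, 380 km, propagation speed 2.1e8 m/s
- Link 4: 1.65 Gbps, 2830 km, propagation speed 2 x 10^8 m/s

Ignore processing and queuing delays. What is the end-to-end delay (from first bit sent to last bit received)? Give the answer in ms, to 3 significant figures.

L = 4000 × 8 = 32000 bits.
Transmission delays (L/R per hop): 0.0150235, 0.00228571, 0.00177778, 0.0193939 ms; sum = 0.0384809 ms.
Propagation delays (d/s per hop): 7.61905, 14.45, 1.80952, 14.15 ms; sum = 38.0286 ms.
End-to-end = 38.1 ms.

38.1 ms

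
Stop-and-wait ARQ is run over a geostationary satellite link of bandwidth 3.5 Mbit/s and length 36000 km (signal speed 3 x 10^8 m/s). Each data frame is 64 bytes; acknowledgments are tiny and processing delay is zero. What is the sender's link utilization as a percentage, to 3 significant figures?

t_tx = L/R = 512/3500000 = 0.000146286 s.
t_prop = 36000000/300000000 = 0.12 s; RTT = 0.24 s.
Cycle = t_tx + RTT = 0.240146 s.
Utilization = t_tx / cycle = 0.000146286/0.240146 = 0.0609 %.

0.0609 %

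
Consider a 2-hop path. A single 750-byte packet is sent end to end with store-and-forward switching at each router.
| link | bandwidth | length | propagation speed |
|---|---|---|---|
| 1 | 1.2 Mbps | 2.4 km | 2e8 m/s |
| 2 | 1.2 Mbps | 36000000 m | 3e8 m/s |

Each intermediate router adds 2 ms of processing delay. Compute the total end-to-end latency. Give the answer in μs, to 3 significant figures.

132000 μs

L = 750 × 8 = 6000 bits.
Transmission delay per hop = L/R = 6000/1200000 = 5000 μs; 2 hops → 10000 μs.
Propagation delays (d/s per hop): 12, 120000 μs; sum = 120012 μs.
Processing at 1 router(s): 1 × 2 ms = 2000 μs.
End-to-end = 132000 μs.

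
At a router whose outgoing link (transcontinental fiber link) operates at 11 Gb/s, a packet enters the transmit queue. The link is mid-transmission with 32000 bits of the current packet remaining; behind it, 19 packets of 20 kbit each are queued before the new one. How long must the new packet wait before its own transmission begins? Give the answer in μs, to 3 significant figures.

37.5 μs

Each queued packet: L/R = 20000/11000000000 = 1.81818 μs.
19 queued → 34.5455 μs.
Plus remaining 32000 bits of current packet: 2.90909 μs.
Queuing delay = 37.5 μs.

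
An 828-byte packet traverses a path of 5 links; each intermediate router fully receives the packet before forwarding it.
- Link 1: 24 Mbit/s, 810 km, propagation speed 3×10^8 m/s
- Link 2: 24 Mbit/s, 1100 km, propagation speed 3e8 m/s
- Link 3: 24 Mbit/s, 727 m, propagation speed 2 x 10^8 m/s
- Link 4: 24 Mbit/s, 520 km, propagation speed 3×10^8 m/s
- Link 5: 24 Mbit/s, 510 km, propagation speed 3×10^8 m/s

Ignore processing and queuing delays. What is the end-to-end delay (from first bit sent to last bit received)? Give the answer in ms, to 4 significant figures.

L = 828 × 8 = 6624 bits.
Transmission delay per hop = L/R = 6624/24000000 = 0.276 ms; 5 hops → 1.38 ms.
Propagation delays (d/s per hop): 2.7, 3.66667, 0.003635, 1.73333, 1.7 ms; sum = 9.80364 ms.
End-to-end = 11.18 ms.

11.18 ms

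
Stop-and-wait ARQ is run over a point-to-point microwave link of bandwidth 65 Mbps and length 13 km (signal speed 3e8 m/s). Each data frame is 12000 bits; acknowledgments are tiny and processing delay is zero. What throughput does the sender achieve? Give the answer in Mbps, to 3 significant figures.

t_tx = L/R = 12000/65000000 = 0.000184615 s.
t_prop = 13000/300000000 = 4.33333e-05 s; RTT = 8.66667e-05 s.
Cycle = t_tx + RTT = 0.000271282 s.
Throughput = L / cycle = 12000 / 0.000271282 = 44.2 Mbps.

44.2 Mbps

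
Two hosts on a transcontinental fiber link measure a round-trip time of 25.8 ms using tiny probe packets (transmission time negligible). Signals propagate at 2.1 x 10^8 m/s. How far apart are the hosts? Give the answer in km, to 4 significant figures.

One-way propagation = RTT/2 = 12.9 ms.
d = s × t = 210000000 × 0.0129 = 2709 km.

2709 km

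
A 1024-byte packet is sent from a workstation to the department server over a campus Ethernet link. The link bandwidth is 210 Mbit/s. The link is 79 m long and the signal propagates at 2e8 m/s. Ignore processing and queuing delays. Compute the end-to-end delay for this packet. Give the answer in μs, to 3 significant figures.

39.4 μs

L = 1024 × 8 = 8192 bits.
Transmission delay = L/R = 8192 / 210000000 = 39.0095 μs.
Propagation delay = d/s = 79 m / 200000000 m/s = 0.395 μs.
Total = 39.4 μs.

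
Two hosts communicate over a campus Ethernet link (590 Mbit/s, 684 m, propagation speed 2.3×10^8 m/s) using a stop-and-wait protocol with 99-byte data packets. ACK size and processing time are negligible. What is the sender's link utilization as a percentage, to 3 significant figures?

t_tx = L/R = 792/590000000 = 1.34237e-06 s.
t_prop = 684/2.3e+08 = 2.97391e-06 s; RTT = 5.94783e-06 s.
Cycle = t_tx + RTT = 7.2902e-06 s.
Utilization = t_tx / cycle = 1.34237e-06/7.2902e-06 = 18.4 %.

18.4 %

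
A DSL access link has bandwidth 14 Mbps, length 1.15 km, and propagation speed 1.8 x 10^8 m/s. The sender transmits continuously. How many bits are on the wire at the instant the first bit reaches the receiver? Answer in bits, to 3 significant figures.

89.4 bits

Propagation delay = 1150 / 180000000 = 6.38889e-06 s.
BDP = R × t_prop = 14000000 × 6.38889e-06 = 89.4444 bits.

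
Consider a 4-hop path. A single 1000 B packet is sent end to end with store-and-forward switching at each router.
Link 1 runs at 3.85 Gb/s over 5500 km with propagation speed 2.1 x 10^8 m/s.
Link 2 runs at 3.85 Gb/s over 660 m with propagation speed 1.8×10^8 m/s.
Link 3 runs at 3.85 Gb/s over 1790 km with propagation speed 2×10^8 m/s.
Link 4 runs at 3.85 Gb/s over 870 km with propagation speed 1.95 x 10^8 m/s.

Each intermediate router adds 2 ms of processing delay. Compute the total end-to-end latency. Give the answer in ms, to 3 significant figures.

45.6 ms

L = 1000 × 8 = 8000 bits.
Transmission delay per hop = L/R = 8000/3850000000 = 0.00207792 ms; 4 hops → 0.00831169 ms.
Propagation delays (d/s per hop): 26.1905, 0.00366667, 8.95, 4.46154 ms; sum = 39.6057 ms.
Processing at 3 router(s): 3 × 2 ms = 6 ms.
End-to-end = 45.6 ms.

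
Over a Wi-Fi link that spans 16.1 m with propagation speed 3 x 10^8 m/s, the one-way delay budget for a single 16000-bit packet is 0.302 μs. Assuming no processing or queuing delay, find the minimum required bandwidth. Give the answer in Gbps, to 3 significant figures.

64.4 Gbps

Propagation delay = 16.1 / 300000000 = 0.0536667 μs.
Transmission budget = 0.302 − 0.0536667 = 0.248333 μs.
R ≥ L / t_tx = 16000 bits / 2.48333e-07 s = 64.4 Gbps.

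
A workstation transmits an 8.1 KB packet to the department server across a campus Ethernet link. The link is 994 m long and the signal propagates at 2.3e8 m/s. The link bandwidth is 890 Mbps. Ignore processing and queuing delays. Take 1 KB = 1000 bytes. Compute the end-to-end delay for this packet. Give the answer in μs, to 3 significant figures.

77.1 μs

L = 64800 bits.
Transmission delay = L/R = 64800 / 890000000 = 72.809 μs.
Propagation delay = d/s = 994 m / 2.3e+08 m/s = 4.32174 μs.
Total = 77.1 μs.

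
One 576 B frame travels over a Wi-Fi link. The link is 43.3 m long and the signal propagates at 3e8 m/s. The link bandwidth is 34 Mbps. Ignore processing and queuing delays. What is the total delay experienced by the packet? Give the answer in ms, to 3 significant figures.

0.136 ms

L = 576 × 8 = 4608 bits.
Transmission delay = L/R = 4608 / 34000000 = 0.135529 ms.
Propagation delay = d/s = 43.3 m / 300000000 m/s = 0.000144333 ms.
Total = 0.136 ms.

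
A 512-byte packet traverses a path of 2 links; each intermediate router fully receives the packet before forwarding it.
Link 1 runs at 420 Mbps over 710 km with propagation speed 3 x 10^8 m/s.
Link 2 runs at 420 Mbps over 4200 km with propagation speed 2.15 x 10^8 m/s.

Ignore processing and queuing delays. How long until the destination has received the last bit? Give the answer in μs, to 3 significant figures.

21900 μs

L = 512 × 8 = 4096 bits.
Transmission delay per hop = L/R = 4096/420000000 = 9.75238 μs; 2 hops → 19.5048 μs.
Propagation delays (d/s per hop): 2366.67, 19534.9 μs; sum = 21901.6 μs.
End-to-end = 21900 μs.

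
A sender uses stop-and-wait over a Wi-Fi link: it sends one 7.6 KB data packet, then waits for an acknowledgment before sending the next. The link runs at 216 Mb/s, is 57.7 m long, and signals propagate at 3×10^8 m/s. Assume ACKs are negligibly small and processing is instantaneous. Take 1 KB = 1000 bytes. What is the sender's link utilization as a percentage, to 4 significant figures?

99.86 %

t_tx = L/R = 60800/216000000 = 0.000281481 s.
t_prop = 57.7/300000000 = 1.92333e-07 s; RTT = 3.84667e-07 s.
Cycle = t_tx + RTT = 0.000281866 s.
Utilization = t_tx / cycle = 0.000281481/0.000281866 = 99.86 %.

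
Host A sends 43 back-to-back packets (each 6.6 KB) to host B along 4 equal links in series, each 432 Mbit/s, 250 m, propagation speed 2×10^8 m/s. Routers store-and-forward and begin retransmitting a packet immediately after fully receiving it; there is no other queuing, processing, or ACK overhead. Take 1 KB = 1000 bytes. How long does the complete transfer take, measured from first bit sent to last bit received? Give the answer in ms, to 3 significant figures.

Per-hop transmission t_tx = L/R = 52800/432000000 = 0.122222 ms.
Per-hop propagation t_prop = 250/200000000 = 0.00125 ms.
Pipeline fill: first packet needs 4·t_tx to clear all hops; remaining 42 packets each add one t_tx.
Total = (4+43-1)·t_tx + 4·t_prop = 46·0.122222 + 4·0.00125 = 5.63 ms.

5.63 ms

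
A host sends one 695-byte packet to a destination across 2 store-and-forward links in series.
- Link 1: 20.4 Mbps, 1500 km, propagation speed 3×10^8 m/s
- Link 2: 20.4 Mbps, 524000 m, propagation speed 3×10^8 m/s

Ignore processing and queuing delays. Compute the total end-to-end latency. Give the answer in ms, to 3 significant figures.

7.29 ms

L = 695 × 8 = 5560 bits.
Transmission delay per hop = L/R = 5560/20400000 = 0.272549 ms; 2 hops → 0.545098 ms.
Propagation delays (d/s per hop): 5, 1.74667 ms; sum = 6.74667 ms.
End-to-end = 7.29 ms.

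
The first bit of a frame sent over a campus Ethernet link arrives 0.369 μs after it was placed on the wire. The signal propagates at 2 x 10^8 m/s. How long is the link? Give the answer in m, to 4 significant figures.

73.80 m

d = s × t_prop = 200000000 × 3.69e-07 = 73.80 m.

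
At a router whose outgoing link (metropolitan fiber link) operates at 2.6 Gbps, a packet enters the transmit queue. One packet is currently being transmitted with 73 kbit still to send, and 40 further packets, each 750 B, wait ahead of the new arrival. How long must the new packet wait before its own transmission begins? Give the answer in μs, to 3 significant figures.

Each queued packet: L/R = 6000/2600000000 = 2.30769 μs.
40 queued → 92.3077 μs.
Plus remaining 73000 bits of current packet: 28.0769 μs.
Queuing delay = 120 μs.

120 μs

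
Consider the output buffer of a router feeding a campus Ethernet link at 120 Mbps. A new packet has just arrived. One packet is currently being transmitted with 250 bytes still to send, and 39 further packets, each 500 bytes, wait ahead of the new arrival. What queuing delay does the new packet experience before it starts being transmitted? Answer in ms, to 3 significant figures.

Each queued packet: L/R = 4000/120000000 = 0.0333333 ms.
39 queued → 1.3 ms.
Plus remaining 2000 bits of current packet: 0.0166667 ms.
Queuing delay = 1.32 ms.

1.32 ms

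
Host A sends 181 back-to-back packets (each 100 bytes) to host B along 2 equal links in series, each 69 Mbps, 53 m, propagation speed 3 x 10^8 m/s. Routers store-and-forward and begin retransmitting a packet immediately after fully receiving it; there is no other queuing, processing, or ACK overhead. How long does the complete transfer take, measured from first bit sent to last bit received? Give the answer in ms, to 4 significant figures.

2.110 ms

Per-hop transmission t_tx = L/R = 800/69000000 = 0.0115942 ms.
Per-hop propagation t_prop = 53/300000000 = 0.000176667 ms.
Pipeline fill: first packet needs 2·t_tx to clear all hops; remaining 180 packets each add one t_tx.
Total = (2+181-1)·t_tx + 2·t_prop = 182·0.0115942 + 2·0.000176667 = 2.110 ms.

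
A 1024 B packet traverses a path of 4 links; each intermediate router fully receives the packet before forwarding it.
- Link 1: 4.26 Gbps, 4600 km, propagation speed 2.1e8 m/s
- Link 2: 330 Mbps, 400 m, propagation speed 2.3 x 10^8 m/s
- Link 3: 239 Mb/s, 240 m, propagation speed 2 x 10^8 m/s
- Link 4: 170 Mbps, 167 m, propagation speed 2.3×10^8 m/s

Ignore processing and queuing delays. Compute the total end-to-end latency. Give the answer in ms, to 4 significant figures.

22.02 ms

L = 1024 × 8 = 8192 bits.
Transmission delays (L/R per hop): 0.001923, 0.0248242, 0.0342762, 0.0481882 ms; sum = 0.109212 ms.
Propagation delays (d/s per hop): 21.9048, 0.00173913, 0.0012, 0.000726087 ms; sum = 21.9084 ms.
End-to-end = 22.02 ms.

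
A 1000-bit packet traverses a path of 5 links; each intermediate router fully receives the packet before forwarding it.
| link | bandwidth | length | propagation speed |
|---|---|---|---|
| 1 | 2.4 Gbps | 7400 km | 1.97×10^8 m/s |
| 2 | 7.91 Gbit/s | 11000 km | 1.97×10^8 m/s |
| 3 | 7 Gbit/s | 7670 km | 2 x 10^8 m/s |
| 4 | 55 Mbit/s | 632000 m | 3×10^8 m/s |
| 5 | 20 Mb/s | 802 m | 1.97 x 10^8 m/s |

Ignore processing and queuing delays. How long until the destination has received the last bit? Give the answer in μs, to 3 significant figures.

Transmission delays (L/R per hop): 0.416667, 0.126422, 0.142857, 18.1818, 50 μs; sum = 68.8678 μs.
Propagation delays (d/s per hop): 37563.5, 55837.6, 38350, 2106.67, 4.07107 μs; sum = 133862 μs.
End-to-end = 134000 μs.

134000 μs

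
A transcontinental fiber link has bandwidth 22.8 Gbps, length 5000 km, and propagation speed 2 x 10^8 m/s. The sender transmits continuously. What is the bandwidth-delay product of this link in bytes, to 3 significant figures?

71300000 bytes

Propagation delay = 5000000 / 200000000 = 0.025 s.
BDP = R × t_prop = 22800000000 × 0.025 = 570000000 bits.
In bytes: 570000000/8 = 71300000 bytes.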